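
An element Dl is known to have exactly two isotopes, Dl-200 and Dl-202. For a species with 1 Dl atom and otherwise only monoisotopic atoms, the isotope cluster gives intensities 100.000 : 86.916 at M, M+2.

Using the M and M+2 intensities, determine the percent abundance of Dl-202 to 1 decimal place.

46.5%

Write p for the Dl-200 fraction. I(M+2)/I(M) = [C(1,1)·p^0·(1−p)] / p^1 = 1·(1−p)/p = 86.916/100.000 = 0.8692
(1−p)/p = 0.8692/1 = 0.8692  ⇒  p = 1/(1 + 0.8692) = 0.5350
Dl-200: 53.5%, Dl-202: 46.5%.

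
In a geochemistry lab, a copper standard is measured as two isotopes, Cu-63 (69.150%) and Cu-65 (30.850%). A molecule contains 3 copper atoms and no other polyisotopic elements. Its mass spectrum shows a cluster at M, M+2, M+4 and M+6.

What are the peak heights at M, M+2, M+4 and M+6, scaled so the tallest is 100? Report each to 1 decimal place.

74.7 : 100.0 : 44.6 : 6.6

The 3 Cu atoms are independent, so intensities follow the terms of (0.69150 + 0.30850)^3.
P(M) = 0.69150^3 = 0.330656
P(M+2) = 3 × 0.69150^2 × 0.30850^1 = 0.442548
P(M+4) = 3 × 0.69150^1 × 0.30850^2 = 0.197435
P(M+6) = 0.30850^3 = 0.029361
The M+2 peak is largest (0.442548); scaling to 100 gives 74.7 : 100.0 : 44.6 : 6.6.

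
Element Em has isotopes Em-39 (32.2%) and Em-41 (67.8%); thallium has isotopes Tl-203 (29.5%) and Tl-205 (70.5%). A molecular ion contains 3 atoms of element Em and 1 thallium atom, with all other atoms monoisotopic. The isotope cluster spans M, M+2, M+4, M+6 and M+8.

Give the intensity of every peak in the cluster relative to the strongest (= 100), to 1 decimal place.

Element Em pattern (n=3): 0.03338625 : 0.21089326 : 0.44405474 : 0.31166575
Thallium pattern (n=1): 0.2950 : 0.7050
Convolve the two distributions (both contribute in 2-u steps):
  M: 0.03338625×0.2950 = 0.009849
  M+2: 0.03338625×0.7050 + 0.21089326×0.2950 = 0.085751
  M+4: 0.21089326×0.7050 + 0.44405474×0.2950 = 0.279676
  M+6: 0.44405474×0.7050 + 0.31166575×0.2950 = 0.405000
  M+8: 0.31166575×0.7050 = 0.219724
Scale to base peak (0.405000) = 100: 2.4 : 21.2 : 69.1 : 100.0 : 54.3

2.4 : 21.2 : 69.1 : 100.0 : 54.3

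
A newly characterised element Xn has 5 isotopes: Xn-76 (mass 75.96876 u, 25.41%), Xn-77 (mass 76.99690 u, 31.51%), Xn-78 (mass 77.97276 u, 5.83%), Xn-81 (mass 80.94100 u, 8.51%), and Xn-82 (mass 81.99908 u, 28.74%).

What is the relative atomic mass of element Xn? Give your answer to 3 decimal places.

Average mass = Σ (abundance × isotope mass) = 0.2541 × 75.96876 + 0.3151 × 76.99690 + 0.0583 × 77.97276 + 0.0851 × 80.94100 + 0.2874 × 81.99908
= 19.303662 + 24.261723 + 4.545812 + 6.888079 + 23.566536 = 78.565812 u

78.566 u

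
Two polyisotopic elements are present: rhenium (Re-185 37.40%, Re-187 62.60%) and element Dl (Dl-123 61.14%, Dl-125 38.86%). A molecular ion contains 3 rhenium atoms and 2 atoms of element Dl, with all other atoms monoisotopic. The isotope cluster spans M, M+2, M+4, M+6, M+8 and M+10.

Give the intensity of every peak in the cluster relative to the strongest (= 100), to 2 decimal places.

5.75 : 36.16 : 87.30 : 100.00 : 53.77 : 10.89

Rhenium pattern (n=3): 0.05231362 : 0.26268713 : 0.43968487 : 0.24531438
Element Dl pattern (n=2): 0.37380996 : 0.47518008 : 0.15100996
Convolve the two distributions (both contribute in 2-u steps):
  M: 0.05231362×0.37380996 = 0.019555
  M+2: 0.05231362×0.47518008 + 0.26268713×0.37380996 = 0.123053
  M+4: 0.05231362×0.15100996 + 0.26268713×0.47518008 + 0.43968487×0.37380996 = 0.297082
  M+6: 0.26268713×0.15100996 + 0.43968487×0.47518008 + 0.24531438×0.37380996 = 0.340299
  M+8: 0.43968487×0.15100996 + 0.24531438×0.47518008 = 0.182965
  M+10: 0.24531438×0.15100996 = 0.037045
Scale to base peak (0.340299) = 100: 5.75 : 36.16 : 87.30 : 100.00 : 53.77 : 10.89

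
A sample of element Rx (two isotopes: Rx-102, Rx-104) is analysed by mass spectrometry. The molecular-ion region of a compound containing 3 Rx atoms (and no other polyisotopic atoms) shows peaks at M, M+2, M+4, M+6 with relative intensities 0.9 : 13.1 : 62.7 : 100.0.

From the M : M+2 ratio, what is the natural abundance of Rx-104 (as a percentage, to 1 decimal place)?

Let p = fractional abundance of Rx-102. I(M+2)/I(M) = [C(3,1)·p^2·(1−p)] / p^3 = 3·(1−p)/p = 13.1/0.9 = 14.5556
(1−p)/p = 14.5556/3 = 4.8519  ⇒  p = 1/(1 + 4.8519) = 0.1709
Rx-102: 17.1%, Rx-104: 82.9%.

82.9%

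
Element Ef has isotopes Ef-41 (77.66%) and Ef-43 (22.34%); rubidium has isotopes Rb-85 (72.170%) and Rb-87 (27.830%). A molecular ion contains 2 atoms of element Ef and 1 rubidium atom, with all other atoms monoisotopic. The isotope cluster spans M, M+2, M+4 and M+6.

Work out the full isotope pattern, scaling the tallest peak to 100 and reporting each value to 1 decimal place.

Element Ef pattern (n=2): 0.60310756 : 0.34698488 : 0.04990756
Rubidium pattern (n=1): 0.7217 : 0.2783
Convolve the two distributions (both contribute in 2-u steps):
  M: 0.60310756×0.7217 = 0.435263
  M+2: 0.60310756×0.2783 + 0.34698488×0.7217 = 0.418264
  M+4: 0.34698488×0.2783 + 0.04990756×0.7217 = 0.132584
  M+6: 0.04990756×0.2783 = 0.013889
Scale to base peak (0.435263) = 100: 100.0 : 96.1 : 30.5 : 3.2

100.0 : 96.1 : 30.5 : 3.2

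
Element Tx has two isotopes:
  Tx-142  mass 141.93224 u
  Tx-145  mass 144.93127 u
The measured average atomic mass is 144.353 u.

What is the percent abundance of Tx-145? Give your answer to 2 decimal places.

Let x be the fractional abundance of Tx-142; then Tx-145 has abundance 1 − x.
141.93224·x + 144.93127·(1 − x) = 144.353
(141.93224 − 144.93127)·x = 144.353 − 144.93127
x = -0.57827 / -2.99903 = 0.19282 → 19.28% Tx-142, 80.72% Tx-145.

80.72%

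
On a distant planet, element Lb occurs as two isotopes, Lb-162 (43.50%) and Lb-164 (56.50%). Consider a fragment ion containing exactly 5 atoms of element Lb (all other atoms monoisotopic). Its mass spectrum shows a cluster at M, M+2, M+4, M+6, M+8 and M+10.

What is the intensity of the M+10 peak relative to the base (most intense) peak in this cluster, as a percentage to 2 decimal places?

16.87%

(0.4350 + 0.5650)^5 gives M 0.0156, M+2 0.1012, M+4 0.2628, M+6 0.3413, M+8 0.2216, M+10 0.0576; the largest is M+6.
P(M+6) = C(5,3) × 0.4350^2 × 0.5650^3 = 10 × 0.189225 × 0.18036212 = 0.341290 (base)
P(M+10) = C(5,5) × 0.4350^0 × 0.5650^5 = 1 × 1.0000 × 0.0575761 = 0.057576
Relative intensity = 0.057576 / 0.341290 × 100 = 16.87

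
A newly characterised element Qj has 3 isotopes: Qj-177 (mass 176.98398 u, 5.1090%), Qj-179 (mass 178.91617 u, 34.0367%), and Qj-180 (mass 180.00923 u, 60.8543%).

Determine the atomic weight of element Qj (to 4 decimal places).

Ar = Σ fᵢ·mᵢ = 0.051090 × 176.98398 + 0.340367 × 178.91617 + 0.608543 × 180.00923
= 9.042112 + 60.897160 + 109.543357 = 179.482629 u

179.4826 u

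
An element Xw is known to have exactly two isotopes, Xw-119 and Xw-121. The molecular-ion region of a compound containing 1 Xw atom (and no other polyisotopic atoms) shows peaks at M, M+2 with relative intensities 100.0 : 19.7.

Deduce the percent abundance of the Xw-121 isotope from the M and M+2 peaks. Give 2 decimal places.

16.46%

If p is the fraction of Xw that is Xw-119, then I(M+2)/I(M) = [C(1,1)·p^0·(1−p)] / p^1 = 1·(1−p)/p = 19.7/100.0 = 0.1970
(1−p)/p = 0.1970/1 = 0.1970  ⇒  p = 1/(1 + 0.1970) = 0.8354
Xw-119: 83.54%, Xw-121: 16.46%.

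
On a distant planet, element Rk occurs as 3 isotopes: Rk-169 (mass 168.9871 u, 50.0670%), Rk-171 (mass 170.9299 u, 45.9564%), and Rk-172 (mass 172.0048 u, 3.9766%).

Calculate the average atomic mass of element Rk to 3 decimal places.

Ar = Σ fᵢ·mᵢ = 0.500670 × 168.9871 + 0.459564 × 170.9299 + 0.039766 × 172.0048
= 84.60677 + 78.55323 + 6.83994 = 169.99994 u

170.000 u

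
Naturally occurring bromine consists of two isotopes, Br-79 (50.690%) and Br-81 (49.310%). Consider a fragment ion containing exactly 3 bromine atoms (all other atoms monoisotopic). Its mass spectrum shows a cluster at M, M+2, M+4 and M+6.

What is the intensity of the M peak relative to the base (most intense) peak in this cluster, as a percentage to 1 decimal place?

34.3%

Term probabilities: M 0.1302, M+2 0.3801, M+4 0.3698, M+6 0.1199. Base peak = M+2.
P(M+2) = C(3,1) × 0.50690^2 × 0.49310^1 = 3 × 0.25694761 × 0.4931 = 0.380103 (base)
P(M) = C(3,0) × 0.50690^3 × 0.49310^0 = 1 × 0.13024674 × 1.0000 = 0.130247
Relative intensity = 0.130247 / 0.380103 × 100 = 34.3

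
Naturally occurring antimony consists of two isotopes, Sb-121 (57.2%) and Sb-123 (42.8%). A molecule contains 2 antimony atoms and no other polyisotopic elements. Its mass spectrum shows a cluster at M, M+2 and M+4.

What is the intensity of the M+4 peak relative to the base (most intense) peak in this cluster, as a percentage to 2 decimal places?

(0.572 + 0.428)^2 gives M 0.3272, M+2 0.4896, M+4 0.1832; the largest is M+2.
P(M+2) = C(2,1) × 0.572^1 × 0.428^1 = 2 × 0.5720 × 0.4280 = 0.489632 (base)
P(M+4) = C(2,2) × 0.572^0 × 0.428^2 = 1 × 1.0000 × 0.183184 = 0.183184
Relative intensity = 0.183184 / 0.489632 × 100 = 37.41

37.41%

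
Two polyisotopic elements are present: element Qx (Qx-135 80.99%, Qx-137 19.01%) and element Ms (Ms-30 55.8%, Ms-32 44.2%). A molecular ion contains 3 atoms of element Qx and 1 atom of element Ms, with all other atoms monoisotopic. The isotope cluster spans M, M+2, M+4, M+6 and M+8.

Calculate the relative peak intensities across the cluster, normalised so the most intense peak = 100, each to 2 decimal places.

Element Qx pattern (n=3): 0.53124419 : 0.37408145 : 0.08780452 : 0.00686984
Element Ms pattern (n=1): 0.5580 : 0.4420
Convolve the two distributions (both contribute in 2-u steps):
  M: 0.53124419×0.5580 = 0.296434
  M+2: 0.53124419×0.4420 + 0.37408145×0.5580 = 0.443547
  M+4: 0.37408145×0.4420 + 0.08780452×0.5580 = 0.214339
  M+6: 0.08780452×0.4420 + 0.00686984×0.5580 = 0.042643
  M+8: 0.00686984×0.4420 = 0.003036
Scale to base peak (0.443547) = 100: 66.83 : 100.00 : 48.32 : 9.61 : 0.68

66.83 : 100.00 : 48.32 : 9.61 : 0.68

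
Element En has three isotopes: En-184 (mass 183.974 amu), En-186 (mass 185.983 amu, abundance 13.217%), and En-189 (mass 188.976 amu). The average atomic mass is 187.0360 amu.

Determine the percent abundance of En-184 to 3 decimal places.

30.876%

The remaining 86.783% is split between En-184 (fraction x) and En-189 (fraction 0.86783 − x).
Substituting: 183.974x + 188.976(0.86783 − x) = 162.45462689
(183.974 − 188.976)x = -1.54441519  ⇒  x = 0.30876, y = 0.55907
En-184: 30.876%, En-189: 55.907%.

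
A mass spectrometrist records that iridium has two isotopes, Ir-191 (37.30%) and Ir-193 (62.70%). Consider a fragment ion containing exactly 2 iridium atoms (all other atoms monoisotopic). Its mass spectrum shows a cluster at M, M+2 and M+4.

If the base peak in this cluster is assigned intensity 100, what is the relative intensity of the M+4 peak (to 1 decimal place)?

Term probabilities: M 0.1391, M+2 0.4677, M+4 0.3931. Base peak = M+2.
P(M+2) = C(2,1) × 0.3730^1 × 0.6270^1 = 2 × 0.3730 × 0.6270 = 0.467742 (base)
P(M+4) = C(2,2) × 0.3730^0 × 0.6270^2 = 1 × 1.0000 × 0.393129 = 0.393129
Relative intensity = 0.393129 / 0.467742 × 100 = 84.0

84.0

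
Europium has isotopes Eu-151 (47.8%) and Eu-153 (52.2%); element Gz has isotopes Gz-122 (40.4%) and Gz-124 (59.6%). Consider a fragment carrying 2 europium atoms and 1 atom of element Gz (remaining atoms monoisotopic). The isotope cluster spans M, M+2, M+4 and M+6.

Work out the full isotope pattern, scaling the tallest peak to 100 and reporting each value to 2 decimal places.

Europium pattern (n=2): 0.228484 : 0.499032 : 0.272484
Element Gz pattern (n=1): 0.4040 : 0.5960
Convolve the two distributions (both contribute in 2-u steps):
  M: 0.228484×0.4040 = 0.092308
  M+2: 0.228484×0.5960 + 0.499032×0.4040 = 0.337785
  M+4: 0.499032×0.5960 + 0.272484×0.4040 = 0.407507
  M+6: 0.272484×0.5960 = 0.162400
Scale to base peak (0.407507) = 100: 22.65 : 82.89 : 100.00 : 39.85

22.65 : 82.89 : 100.00 : 39.85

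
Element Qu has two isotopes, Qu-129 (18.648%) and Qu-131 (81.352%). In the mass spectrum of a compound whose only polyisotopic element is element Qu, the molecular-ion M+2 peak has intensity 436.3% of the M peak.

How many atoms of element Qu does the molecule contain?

1

The M+2/M ratio from n Qu atoms is n · q/p = n · 0.81352/0.18648.
n = 4.363 × 0.18648/0.81352 = 1.00 ≈ 1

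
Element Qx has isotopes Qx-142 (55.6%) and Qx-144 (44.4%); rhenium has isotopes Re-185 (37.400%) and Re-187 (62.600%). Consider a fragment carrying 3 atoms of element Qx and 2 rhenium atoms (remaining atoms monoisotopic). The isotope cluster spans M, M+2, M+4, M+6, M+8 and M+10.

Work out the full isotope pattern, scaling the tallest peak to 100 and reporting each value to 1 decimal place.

7.3 : 42.2 : 93.5 : 100.0 : 51.8 : 10.5

Element Qx pattern (n=3): 0.17187962 : 0.41176915 : 0.32882285 : 0.08752838
Rhenium pattern (n=2): 0.139876 : 0.468248 : 0.391876
Convolve the two distributions (both contribute in 2-u steps):
  M: 0.17187962×0.139876 = 0.024042
  M+2: 0.17187962×0.468248 + 0.41176915×0.139876 = 0.138079
  M+4: 0.17187962×0.391876 + 0.41176915×0.468248 + 0.32882285×0.139876 = 0.306160
  M+6: 0.41176915×0.391876 + 0.32882285×0.468248 + 0.08752838×0.139876 = 0.327576
  M+8: 0.32882285×0.391876 + 0.08752838×0.468248 = 0.169843
  M+10: 0.08752838×0.391876 = 0.034300
Scale to base peak (0.327576) = 100: 7.3 : 42.2 : 93.5 : 100.0 : 51.8 : 10.5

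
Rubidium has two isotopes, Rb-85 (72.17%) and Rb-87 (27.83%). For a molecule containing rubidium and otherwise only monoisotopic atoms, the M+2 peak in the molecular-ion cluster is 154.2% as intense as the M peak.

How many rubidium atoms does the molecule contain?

With n Rb atoms, P(M+2)/P(M) = C(n,1)·p^(n−1)q / p^n = n·q/p = n · 0.2783/0.7217.
n = 1.542 × 0.7217/0.2783 = 4.00 ≈ 4

4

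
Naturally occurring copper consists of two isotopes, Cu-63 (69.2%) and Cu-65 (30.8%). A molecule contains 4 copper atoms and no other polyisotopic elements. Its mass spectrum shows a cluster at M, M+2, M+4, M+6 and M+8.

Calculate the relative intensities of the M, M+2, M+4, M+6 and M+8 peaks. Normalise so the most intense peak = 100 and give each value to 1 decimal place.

56.2 : 100.0 : 66.8 : 19.8 : 2.2

Expanding (0.692 + 0.308)^4:
P(M) = 0.692^4 = 0.229311
P(M+2) = 4 × 0.692^3 × 0.308^1 = 0.408253
P(M+4) = 6 × 0.692^2 × 0.308^2 = 0.272562
P(M+6) = 4 × 0.692^1 × 0.308^3 = 0.080876
P(M+8) = 0.308^4 = 0.008999
The M+2 peak is largest (0.408253); scaling to 100 gives 56.2 : 100.0 : 66.8 : 19.8 : 2.2.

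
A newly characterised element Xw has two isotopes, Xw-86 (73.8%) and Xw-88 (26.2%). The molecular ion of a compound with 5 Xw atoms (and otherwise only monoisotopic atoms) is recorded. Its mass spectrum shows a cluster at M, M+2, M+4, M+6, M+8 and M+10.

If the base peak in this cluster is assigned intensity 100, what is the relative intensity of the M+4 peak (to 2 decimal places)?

Binomial terms of (0.738 + 0.262)^5: M 0.2189, M+2 0.3886, M+4 0.2759, M+6 0.0980, M+8 0.0174, M+10 0.0012 → M+2 is the base peak.
P(M+2) = C(5,1) × 0.738^4 × 0.262^1 = 5 × 0.29663709 × 0.2620 = 0.388595 (base)
P(M+4) = C(5,2) × 0.738^3 × 0.262^2 = 10 × 0.40194727 × 0.068644 = 0.275913
Relative intensity = 0.275913 / 0.388595 × 100 = 71.00

71.00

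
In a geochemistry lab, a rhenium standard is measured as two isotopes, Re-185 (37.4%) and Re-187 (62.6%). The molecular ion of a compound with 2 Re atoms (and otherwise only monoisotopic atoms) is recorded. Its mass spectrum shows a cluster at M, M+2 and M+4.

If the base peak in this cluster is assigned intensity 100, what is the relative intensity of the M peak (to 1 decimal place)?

29.9

(0.374 + 0.626)^2 gives M 0.1399, M+2 0.4682, M+4 0.3919; the largest is M+2.
P(M+2) = C(2,1) × 0.374^1 × 0.626^1 = 2 × 0.3740 × 0.6260 = 0.468248 (base)
P(M) = C(2,0) × 0.374^2 × 0.626^0 = 1 × 0.139876 × 1.0000 = 0.139876
Relative intensity = 0.139876 / 0.468248 × 100 = 29.9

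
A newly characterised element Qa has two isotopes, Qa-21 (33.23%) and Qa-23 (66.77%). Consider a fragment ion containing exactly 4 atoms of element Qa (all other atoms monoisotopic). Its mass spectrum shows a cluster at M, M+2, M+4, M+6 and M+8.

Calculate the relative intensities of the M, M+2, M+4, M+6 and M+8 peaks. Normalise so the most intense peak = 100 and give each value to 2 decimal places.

The 4 Qa atoms are independent, so intensities follow the terms of (0.3323 + 0.6677)^4.
P(M) = 0.3323^4 = 0.012193
P(M+2) = 4 × 0.3323^3 × 0.6677^1 = 0.098001
P(M+4) = 6 × 0.3323^2 × 0.6677^2 = 0.295376
P(M+6) = 4 × 0.3323^1 × 0.6677^3 = 0.395671
P(M+8) = 0.6677^4 = 0.198758
The M+6 peak is largest (0.395671); scaling to 100 gives 3.08 : 24.77 : 74.65 : 100.00 : 50.23.

3.08 : 24.77 : 74.65 : 100.00 : 50.23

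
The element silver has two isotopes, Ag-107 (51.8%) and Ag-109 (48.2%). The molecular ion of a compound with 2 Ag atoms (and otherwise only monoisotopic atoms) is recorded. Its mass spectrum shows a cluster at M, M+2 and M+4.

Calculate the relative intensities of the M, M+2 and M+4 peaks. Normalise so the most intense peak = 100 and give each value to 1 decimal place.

The 2 Ag atoms are independent, so intensities follow the terms of (0.518 + 0.482)^2.
P(M) = 0.518^2 = 0.268324
P(M+2) = 2 × 0.518^1 × 0.482^1 = 0.499352
P(M+4) = 0.482^2 = 0.232324
The M+2 peak is largest (0.499352); scaling to 100 gives 53.7 : 100.0 : 46.5.

53.7 : 100.0 : 46.5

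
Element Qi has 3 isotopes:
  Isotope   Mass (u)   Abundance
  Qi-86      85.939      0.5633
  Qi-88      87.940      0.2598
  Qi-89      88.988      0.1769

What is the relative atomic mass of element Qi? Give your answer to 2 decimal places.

87.00 u

Average mass = Σ (abundance × isotope mass) = 0.5633 × 85.939 + 0.2598 × 87.940 + 0.1769 × 88.988
= 48.4094 + 22.8468 + 15.7420 = 86.9982 u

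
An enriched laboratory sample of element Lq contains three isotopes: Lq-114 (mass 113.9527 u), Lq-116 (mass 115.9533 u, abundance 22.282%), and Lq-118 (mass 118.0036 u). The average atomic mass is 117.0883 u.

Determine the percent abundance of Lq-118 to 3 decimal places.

Let x and y be the fractions of Lq-114 and Lq-118. Then x + y = 1 − 0.22282 = 0.77718 and 113.9527x + 118.0036y = 117.0883 − 0.22282×115.9533 = 91.251585694.
Substituting: 113.9527x + 118.0036(0.77718 − x) = 91.251585694
(113.9527 − 118.0036)x = -0.458452154  ⇒  x = 0.11317, y = 0.66401
Lq-114: 11.317%, Lq-118: 66.401%.

66.401%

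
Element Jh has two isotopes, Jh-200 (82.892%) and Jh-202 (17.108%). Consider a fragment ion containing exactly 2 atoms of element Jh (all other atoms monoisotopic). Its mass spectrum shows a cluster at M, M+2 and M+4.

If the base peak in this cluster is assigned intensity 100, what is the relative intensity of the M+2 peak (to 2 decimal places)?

Term probabilities: M 0.6871, M+2 0.2836, M+4 0.0293. Base peak = M.
P(M) = C(2,0) × 0.82892^2 × 0.17108^0 = 1 × 0.68710837 × 1.0000 = 0.687108 (base)
P(M+2) = C(2,1) × 0.82892^1 × 0.17108^1 = 2 × 0.82892 × 0.17108 = 0.283623
Relative intensity = 0.283623 / 0.687108 × 100 = 41.28

41.28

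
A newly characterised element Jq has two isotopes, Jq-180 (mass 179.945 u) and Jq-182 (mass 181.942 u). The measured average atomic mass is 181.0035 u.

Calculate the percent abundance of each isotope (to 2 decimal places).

With x = fraction of Jq-180 (so Jq-182 is 1 − x):
179.945·x + 181.942·(1 − x) = 181.0035
(179.945 − 181.942)·x = 181.0035 − 181.942
x = -0.9385 / -1.997 = 0.46995 → 47.00% Jq-180, 53.00% Jq-182.

Jq-180: 47.00%, Jq-182: 53.00%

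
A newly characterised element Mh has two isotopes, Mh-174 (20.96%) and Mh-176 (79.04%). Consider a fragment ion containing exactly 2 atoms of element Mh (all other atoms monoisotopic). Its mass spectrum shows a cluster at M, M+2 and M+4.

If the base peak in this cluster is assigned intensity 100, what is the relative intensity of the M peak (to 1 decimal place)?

7.0

(0.2096 + 0.7904)^2 gives M 0.0439, M+2 0.3313, M+4 0.6247; the largest is M+4.
P(M+4) = C(2,2) × 0.2096^0 × 0.7904^2 = 1 × 1.0000 × 0.62473216 = 0.624732 (base)
P(M) = C(2,0) × 0.2096^2 × 0.7904^0 = 1 × 0.04393216 × 1.0000 = 0.043932
Relative intensity = 0.043932 / 0.624732 × 100 = 7.0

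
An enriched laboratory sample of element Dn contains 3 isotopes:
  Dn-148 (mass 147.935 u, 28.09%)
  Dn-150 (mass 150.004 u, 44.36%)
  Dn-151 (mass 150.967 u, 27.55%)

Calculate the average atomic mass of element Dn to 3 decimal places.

Weight each isotope mass by its fractional abundance: 0.2809 × 147.935 + 0.4436 × 150.004 + 0.2755 × 150.967
= 41.5549 + 66.5418 + 41.5914 = 149.6881 u

149.688 u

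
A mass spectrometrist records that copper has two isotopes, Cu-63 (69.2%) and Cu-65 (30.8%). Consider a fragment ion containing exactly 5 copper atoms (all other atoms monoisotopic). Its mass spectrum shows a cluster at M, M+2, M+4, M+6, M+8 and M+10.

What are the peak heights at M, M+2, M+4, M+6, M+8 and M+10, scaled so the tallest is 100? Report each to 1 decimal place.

44.9 : 100.0 : 89.0 : 39.6 : 8.8 : 0.8

Each Cu atom is independently Cu-63 (p = 0.692) or Cu-65 (q = 0.308); the cluster is the binomial expansion (p + q)^5.
P(M) = 0.692^5 = 0.158683
P(M+2) = 5 × 0.692^4 × 0.308^1 = 0.353139
P(M+4) = 10 × 0.692^3 × 0.308^2 = 0.314355
P(M+6) = 10 × 0.692^2 × 0.308^3 = 0.139915
P(M+8) = 5 × 0.692^1 × 0.308^4 = 0.031137
P(M+10) = 0.308^5 = 0.002772
The M+2 peak is largest (0.353139); scaling to 100 gives 44.9 : 100.0 : 89.0 : 39.6 : 8.8 : 0.8.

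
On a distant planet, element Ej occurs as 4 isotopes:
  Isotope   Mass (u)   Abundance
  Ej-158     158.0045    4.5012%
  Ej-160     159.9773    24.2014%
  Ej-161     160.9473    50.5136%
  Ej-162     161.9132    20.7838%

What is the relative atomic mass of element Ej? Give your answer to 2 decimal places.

160.78 u

Weight each isotope mass by its fractional abundance: 0.045012 × 158.0045 + 0.242014 × 159.9773 + 0.505136 × 160.9473 + 0.207838 × 161.9132
= 7.11210 + 38.71675 + 81.30028 + 33.65172 = 160.78085 u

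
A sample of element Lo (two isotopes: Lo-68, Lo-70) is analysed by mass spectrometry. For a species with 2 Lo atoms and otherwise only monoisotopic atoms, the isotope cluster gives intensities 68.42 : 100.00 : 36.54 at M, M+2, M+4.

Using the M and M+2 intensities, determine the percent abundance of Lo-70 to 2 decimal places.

Let p = fractional abundance of Lo-68. I(M+2)/I(M) = [C(2,1)·p^1·(1−p)] / p^2 = 2·(1−p)/p = 100.00/68.42 = 1.4616
(1−p)/p = 1.4616/2 = 0.7308  ⇒  p = 1/(1 + 0.7308) = 0.5778
Lo-68: 57.78%, Lo-70: 42.22%.

42.22%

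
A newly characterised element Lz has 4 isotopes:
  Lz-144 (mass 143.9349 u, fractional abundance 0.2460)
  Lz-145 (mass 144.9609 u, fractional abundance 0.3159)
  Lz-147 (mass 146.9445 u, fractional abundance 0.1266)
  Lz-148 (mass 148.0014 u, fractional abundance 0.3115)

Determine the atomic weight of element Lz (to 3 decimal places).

145.907 u

Weight each isotope mass by its fractional abundance: 0.2460 × 143.9349 + 0.3159 × 144.9609 + 0.1266 × 146.9445 + 0.3115 × 148.0014
= 35.40799 + 45.79315 + 18.60317 + 46.10244 = 145.90675 u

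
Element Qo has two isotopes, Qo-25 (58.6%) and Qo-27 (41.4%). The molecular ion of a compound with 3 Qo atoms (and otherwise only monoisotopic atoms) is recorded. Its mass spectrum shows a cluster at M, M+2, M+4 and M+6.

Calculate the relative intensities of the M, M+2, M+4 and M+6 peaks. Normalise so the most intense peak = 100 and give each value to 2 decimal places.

Expanding (0.586 + 0.414)^3:
P(M) = 0.586^3 = 0.201230
P(M+2) = 3 × 0.586^2 × 0.414^1 = 0.426498
P(M+4) = 3 × 0.586^1 × 0.414^2 = 0.301314
P(M+6) = 0.414^3 = 0.070958
The M+2 peak is largest (0.426498); scaling to 100 gives 47.18 : 100.00 : 70.65 : 16.64.

47.18 : 100.00 : 70.65 : 16.64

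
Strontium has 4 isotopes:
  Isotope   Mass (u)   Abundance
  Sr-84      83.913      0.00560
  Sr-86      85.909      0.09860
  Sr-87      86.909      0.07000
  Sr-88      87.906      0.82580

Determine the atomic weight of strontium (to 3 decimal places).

87.617 u

The abundance-weighted mean is 0.00560 × 83.913 + 0.09860 × 85.909 + 0.07000 × 86.909 + 0.82580 × 87.906
= 0.4699 + 8.4706 + 6.0836 + 72.5928 = 87.6169 u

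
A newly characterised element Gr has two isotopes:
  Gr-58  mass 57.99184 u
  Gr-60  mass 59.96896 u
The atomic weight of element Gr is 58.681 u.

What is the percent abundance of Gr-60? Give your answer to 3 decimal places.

34.857%

Writing the weighted mean with unknown fraction x of Gr-58:
57.99184·x + 59.96896·(1 − x) = 58.681
(57.99184 − 59.96896)·x = 58.681 − 59.96896
x = -1.28796 / -1.97712 = 0.65143 → 65.143% Gr-58, 34.857% Gr-60.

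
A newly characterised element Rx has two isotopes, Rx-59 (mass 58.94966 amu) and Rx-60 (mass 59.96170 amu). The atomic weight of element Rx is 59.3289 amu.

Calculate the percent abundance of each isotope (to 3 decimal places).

Rx-59: 62.527%, Rx-60: 37.473%

With x = fraction of Rx-59 (so Rx-60 is 1 − x):
58.94966·x + 59.96170·(1 − x) = 59.3289
(58.94966 − 59.96170)·x = 59.3289 − 59.96170
x = -0.63280 / -1.01204 = 0.62527 → 62.527% Rx-59, 37.473% Rx-60.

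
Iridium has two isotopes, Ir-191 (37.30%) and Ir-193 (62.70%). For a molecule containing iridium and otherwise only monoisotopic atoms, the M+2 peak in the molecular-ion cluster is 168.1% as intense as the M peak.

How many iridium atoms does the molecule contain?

1

The M+2/M ratio from n Ir atoms is n · q/p = n · 0.6270/0.3730.
n = 1.681 × 0.3730/0.6270 = 1.00 ≈ 1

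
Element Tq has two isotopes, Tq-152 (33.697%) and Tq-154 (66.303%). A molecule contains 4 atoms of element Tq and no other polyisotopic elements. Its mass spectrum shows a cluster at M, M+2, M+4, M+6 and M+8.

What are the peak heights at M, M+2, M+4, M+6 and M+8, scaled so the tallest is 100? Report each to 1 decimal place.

Expanding (0.33697 + 0.66303)^4:
P(M) = 0.33697^4 = 0.012893
P(M+2) = 4 × 0.33697^3 × 0.66303^1 = 0.101477
P(M+4) = 6 × 0.33697^2 × 0.66303^2 = 0.299502
P(M+6) = 4 × 0.33697^1 × 0.66303^3 = 0.392872
P(M+8) = 0.66303^4 = 0.193256
The M+6 peak is largest (0.392872); scaling to 100 gives 3.3 : 25.8 : 76.2 : 100.0 : 49.2.

3.3 : 25.8 : 76.2 : 100.0 : 49.2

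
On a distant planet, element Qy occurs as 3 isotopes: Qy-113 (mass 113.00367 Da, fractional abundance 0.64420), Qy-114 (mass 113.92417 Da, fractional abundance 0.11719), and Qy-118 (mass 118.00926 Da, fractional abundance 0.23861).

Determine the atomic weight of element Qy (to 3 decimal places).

The abundance-weighted mean is 0.64420 × 113.00367 + 0.11719 × 113.92417 + 0.23861 × 118.00926
= 72.796964 + 13.350773 + 28.158190 = 114.305927 Da

114.306 Da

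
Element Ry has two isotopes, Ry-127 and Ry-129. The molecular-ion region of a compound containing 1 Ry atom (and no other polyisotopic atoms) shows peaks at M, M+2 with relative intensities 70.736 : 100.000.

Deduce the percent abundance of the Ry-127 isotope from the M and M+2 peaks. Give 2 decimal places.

If p is the fraction of Ry that is Ry-127, then I(M+2)/I(M) = [C(1,1)·p^0·(1−p)] / p^1 = 1·(1−p)/p = 100.000/70.736 = 1.4137
(1−p)/p = 1.4137/1 = 1.4137  ⇒  p = 1/(1 + 1.4137) = 0.4143
Ry-127: 41.43%, Ry-129: 58.57%.

41.43%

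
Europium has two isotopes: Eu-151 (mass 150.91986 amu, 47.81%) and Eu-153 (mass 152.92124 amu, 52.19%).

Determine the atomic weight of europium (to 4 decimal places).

The abundance-weighted mean is 0.4781 × 150.91986 + 0.5219 × 152.92124
= 72.154785 + 79.809595 = 151.964380 amu

151.9644 amu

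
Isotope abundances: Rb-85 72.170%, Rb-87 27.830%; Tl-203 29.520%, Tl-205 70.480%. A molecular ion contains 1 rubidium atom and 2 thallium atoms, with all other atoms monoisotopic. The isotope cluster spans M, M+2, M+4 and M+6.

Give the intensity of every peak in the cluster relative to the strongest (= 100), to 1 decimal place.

13.3 : 68.4 : 100.0 : 29.1

Rubidium pattern (n=1): 0.7217 : 0.2783
Thallium pattern (n=2): 0.08714304 : 0.41611392 : 0.49674304
Convolve the two distributions (both contribute in 2-u steps):
  M: 0.7217×0.08714304 = 0.062891
  M+2: 0.7217×0.41611392 + 0.2783×0.08714304 = 0.324561
  M+4: 0.7217×0.49674304 + 0.2783×0.41611392 = 0.474304
  M+6: 0.2783×0.49674304 = 0.138244
Scale to base peak (0.474304) = 100: 13.3 : 68.4 : 100.0 : 29.1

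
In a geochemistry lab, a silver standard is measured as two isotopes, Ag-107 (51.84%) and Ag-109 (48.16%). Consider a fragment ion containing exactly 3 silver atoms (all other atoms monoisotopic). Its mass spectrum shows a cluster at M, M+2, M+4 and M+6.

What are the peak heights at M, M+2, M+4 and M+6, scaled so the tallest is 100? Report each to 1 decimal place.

Each Ag atom is independently Ag-107 (p = 0.5184) or Ag-109 (q = 0.4816); the cluster is the binomial expansion (p + q)^3.
P(M) = 0.5184^3 = 0.139314
P(M+2) = 3 × 0.5184^2 × 0.4816^1 = 0.388273
P(M+4) = 3 × 0.5184^1 × 0.4816^2 = 0.360711
P(M+6) = 0.4816^3 = 0.111702
The M+2 peak is largest (0.388273); scaling to 100 gives 35.9 : 100.0 : 92.9 : 28.8.

35.9 : 100.0 : 92.9 : 28.8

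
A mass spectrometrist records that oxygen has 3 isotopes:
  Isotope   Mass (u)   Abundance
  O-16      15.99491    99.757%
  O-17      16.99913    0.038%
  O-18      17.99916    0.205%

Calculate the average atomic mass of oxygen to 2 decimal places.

16.00 u

Average mass = Σ (abundance × isotope mass) = 0.99757 × 15.99491 + 0.00038 × 16.99913 + 0.00205 × 17.99916
= 15.956042 + 0.006460 + 0.036898 = 15.999400 u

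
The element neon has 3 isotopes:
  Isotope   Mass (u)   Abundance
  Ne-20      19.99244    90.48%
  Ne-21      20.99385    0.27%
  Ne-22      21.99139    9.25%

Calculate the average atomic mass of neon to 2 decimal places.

Ar = Σ fᵢ·mᵢ = 0.9048 × 19.99244 + 0.0027 × 20.99385 + 0.0925 × 21.99139
= 18.089160 + 0.056683 + 2.034204 = 20.180047 u

20.18 u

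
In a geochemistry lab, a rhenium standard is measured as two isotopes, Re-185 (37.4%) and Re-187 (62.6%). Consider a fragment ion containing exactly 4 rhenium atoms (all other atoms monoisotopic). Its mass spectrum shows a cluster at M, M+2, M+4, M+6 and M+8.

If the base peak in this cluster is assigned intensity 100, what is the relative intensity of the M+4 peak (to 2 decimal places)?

89.62

(0.374 + 0.626)^4 gives M 0.0196, M+2 0.1310, M+4 0.3289, M+6 0.3670, M+8 0.1536; the largest is M+6.
P(M+6) = C(4,3) × 0.374^1 × 0.626^3 = 4 × 0.3740 × 0.24531438 = 0.366990 (base)
P(M+4) = C(4,2) × 0.374^2 × 0.626^2 = 6 × 0.139876 × 0.391876 = 0.328884
Relative intensity = 0.328884 / 0.366990 × 100 = 89.62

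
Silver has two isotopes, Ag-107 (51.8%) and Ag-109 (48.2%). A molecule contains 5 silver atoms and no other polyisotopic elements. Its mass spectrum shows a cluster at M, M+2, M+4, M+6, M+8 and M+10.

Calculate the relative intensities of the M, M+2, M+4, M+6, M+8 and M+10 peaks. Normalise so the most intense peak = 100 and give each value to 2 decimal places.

Each Ag atom is independently Ag-107 (p = 0.518) or Ag-109 (q = 0.482); the cluster is the binomial expansion (p + q)^5.
P(M) = 0.518^5 = 0.037295
P(M+2) = 5 × 0.518^4 × 0.482^1 = 0.173515
P(M+4) = 10 × 0.518^3 × 0.482^2 = 0.322911
P(M+6) = 10 × 0.518^2 × 0.482^3 = 0.300470
P(M+8) = 5 × 0.518^1 × 0.482^4 = 0.139794
P(M+10) = 0.482^5 = 0.026016
The M+4 peak is largest (0.322911); scaling to 100 gives 11.55 : 53.73 : 100.00 : 93.05 : 43.29 : 8.06.

11.55 : 53.73 : 100.00 : 93.05 : 43.29 : 8.06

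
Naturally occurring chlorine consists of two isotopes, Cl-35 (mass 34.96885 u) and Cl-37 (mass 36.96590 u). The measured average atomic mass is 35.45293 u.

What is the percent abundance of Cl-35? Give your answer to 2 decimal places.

75.76%

Let x be the fractional abundance of Cl-35; then Cl-37 has abundance 1 − x.
34.96885·x + 36.96590·(1 − x) = 35.45293
(34.96885 − 36.96590)·x = 35.45293 − 36.96590
x = -1.51297 / -1.99705 = 0.75760 → 75.76% Cl-35, 24.24% Cl-37.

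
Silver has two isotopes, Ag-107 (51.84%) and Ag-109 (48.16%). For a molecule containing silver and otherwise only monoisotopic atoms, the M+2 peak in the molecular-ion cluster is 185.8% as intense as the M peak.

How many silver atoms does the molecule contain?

2

The M+2/M ratio from n Ag atoms is n · q/p = n · 0.4816/0.5184.
n = 1.858 × 0.5184/0.4816 = 2.00 ≈ 2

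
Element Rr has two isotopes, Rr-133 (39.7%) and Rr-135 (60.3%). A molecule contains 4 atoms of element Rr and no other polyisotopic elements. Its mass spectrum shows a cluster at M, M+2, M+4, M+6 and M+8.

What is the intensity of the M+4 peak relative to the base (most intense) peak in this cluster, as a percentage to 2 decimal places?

98.76%

Binomial terms of (0.397 + 0.603)^4: M 0.0248, M+2 0.1509, M+4 0.3438, M+6 0.3482, M+8 0.1322 → M+6 is the base peak.
P(M+6) = C(4,3) × 0.397^1 × 0.603^3 = 4 × 0.3970 × 0.21925623 = 0.348179 (base)
P(M+4) = C(4,2) × 0.397^2 × 0.603^2 = 6 × 0.157609 × 0.363609 = 0.343848
Relative intensity = 0.343848 / 0.348179 × 100 = 98.76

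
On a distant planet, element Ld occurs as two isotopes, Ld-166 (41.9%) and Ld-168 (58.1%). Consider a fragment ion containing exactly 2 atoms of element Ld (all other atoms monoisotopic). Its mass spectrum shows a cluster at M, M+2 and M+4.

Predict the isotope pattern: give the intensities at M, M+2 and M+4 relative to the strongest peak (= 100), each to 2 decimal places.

36.06 : 100.00 : 69.33

Each Ld atom is independently Ld-166 (p = 0.419) or Ld-168 (q = 0.581); the cluster is the binomial expansion (p + q)^2.
P(M) = 0.419^2 = 0.175561
P(M+2) = 2 × 0.419^1 × 0.581^1 = 0.486878
P(M+4) = 0.581^2 = 0.337561
The M+2 peak is largest (0.486878); scaling to 100 gives 36.06 : 100.00 : 69.33.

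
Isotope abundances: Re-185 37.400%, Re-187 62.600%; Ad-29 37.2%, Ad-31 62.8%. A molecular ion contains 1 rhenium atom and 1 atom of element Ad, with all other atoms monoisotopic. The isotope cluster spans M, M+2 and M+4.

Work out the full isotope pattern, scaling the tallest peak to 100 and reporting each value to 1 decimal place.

Rhenium pattern (n=1): 0.3740 : 0.6260
Element Ad pattern (n=1): 0.3720 : 0.6280
Convolve the two distributions (both contribute in 2-u steps):
  M: 0.3740×0.3720 = 0.139128
  M+2: 0.3740×0.6280 + 0.6260×0.3720 = 0.467744
  M+4: 0.6260×0.6280 = 0.393128
Scale to base peak (0.467744) = 100: 29.7 : 100.0 : 84.0

29.7 : 100.0 : 84.0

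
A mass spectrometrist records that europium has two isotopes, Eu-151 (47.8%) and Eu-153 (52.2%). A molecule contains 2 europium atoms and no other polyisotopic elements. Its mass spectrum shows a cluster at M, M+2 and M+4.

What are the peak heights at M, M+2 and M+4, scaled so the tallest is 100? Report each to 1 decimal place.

Expanding (0.478 + 0.522)^2:
P(M) = 0.478^2 = 0.228484
P(M+2) = 2 × 0.478^1 × 0.522^1 = 0.499032
P(M+4) = 0.522^2 = 0.272484
The M+2 peak is largest (0.499032); scaling to 100 gives 45.8 : 100.0 : 54.6.

45.8 : 100.0 : 54.6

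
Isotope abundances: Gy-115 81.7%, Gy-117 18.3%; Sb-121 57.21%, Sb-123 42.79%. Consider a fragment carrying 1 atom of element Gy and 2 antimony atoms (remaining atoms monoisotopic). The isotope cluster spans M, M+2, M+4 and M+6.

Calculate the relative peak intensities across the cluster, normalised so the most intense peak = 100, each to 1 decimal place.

58.1 : 100.0 : 52.0 : 7.3

Element Gy pattern (n=1): 0.8170 : 0.1830
Antimony pattern (n=2): 0.32729841 : 0.48960318 : 0.18309841
Convolve the two distributions (both contribute in 2-u steps):
  M: 0.8170×0.32729841 = 0.267403
  M+2: 0.8170×0.48960318 + 0.1830×0.32729841 = 0.459901
  M+4: 0.8170×0.18309841 + 0.1830×0.48960318 = 0.239189
  M+6: 0.1830×0.18309841 = 0.033507
Scale to base peak (0.459901) = 100: 58.1 : 100.0 : 52.0 : 7.3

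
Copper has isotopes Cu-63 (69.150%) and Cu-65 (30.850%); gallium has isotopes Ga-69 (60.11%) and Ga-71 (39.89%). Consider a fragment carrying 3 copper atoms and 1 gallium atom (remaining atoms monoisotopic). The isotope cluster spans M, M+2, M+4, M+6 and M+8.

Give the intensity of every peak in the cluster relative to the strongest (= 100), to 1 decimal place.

49.9 : 100.0 : 74.2 : 24.2 : 2.9

Copper pattern (n=3): 0.33065611 : 0.44254842 : 0.19743483 : 0.02936064
Gallium pattern (n=1): 0.6011 : 0.3989
Convolve the two distributions (both contribute in 2-u steps):
  M: 0.33065611×0.6011 = 0.198757
  M+2: 0.33065611×0.3989 + 0.44254842×0.6011 = 0.397915
  M+4: 0.44254842×0.3989 + 0.19743483×0.6011 = 0.295211
  M+6: 0.19743483×0.3989 + 0.02936064×0.6011 = 0.096405
  M+8: 0.02936064×0.3989 = 0.011712
Scale to base peak (0.397915) = 100: 49.9 : 100.0 : 74.2 : 24.2 : 2.9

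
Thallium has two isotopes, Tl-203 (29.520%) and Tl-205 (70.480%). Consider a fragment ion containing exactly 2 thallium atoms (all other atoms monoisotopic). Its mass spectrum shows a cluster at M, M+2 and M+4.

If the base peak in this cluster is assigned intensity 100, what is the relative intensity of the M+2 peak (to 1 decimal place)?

83.8

Binomial terms of (0.29520 + 0.70480)^2: M 0.0871, M+2 0.4161, M+4 0.4967 → M+4 is the base peak.
P(M+4) = C(2,2) × 0.29520^0 × 0.70480^2 = 1 × 1.0000 × 0.49674304 = 0.496743 (base)
P(M+2) = C(2,1) × 0.29520^1 × 0.70480^1 = 2 × 0.2952 × 0.7048 = 0.416114
Relative intensity = 0.416114 / 0.496743 × 100 = 83.8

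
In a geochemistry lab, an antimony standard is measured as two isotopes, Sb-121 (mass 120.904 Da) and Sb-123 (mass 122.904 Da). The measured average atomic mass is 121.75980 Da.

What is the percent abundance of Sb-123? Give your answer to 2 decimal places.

Writing the weighted mean with unknown fraction x of Sb-121:
120.904·x + 122.904·(1 − x) = 121.75980
(120.904 − 122.904)·x = 121.75980 − 122.904
x = -1.14420 / -2.000 = 0.57210 → 57.21% Sb-121, 42.79% Sb-123.

42.79%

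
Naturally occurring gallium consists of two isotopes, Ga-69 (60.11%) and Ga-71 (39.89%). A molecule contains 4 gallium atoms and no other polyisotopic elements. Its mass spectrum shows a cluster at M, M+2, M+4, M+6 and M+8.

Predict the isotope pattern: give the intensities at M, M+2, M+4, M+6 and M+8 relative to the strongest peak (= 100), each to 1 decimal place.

Each Ga atom is independently Ga-69 (p = 0.6011) or Ga-71 (q = 0.3989); the cluster is the binomial expansion (p + q)^4.
P(M) = 0.6011^4 = 0.130553
P(M+2) = 4 × 0.6011^3 × 0.3989^1 = 0.346549
P(M+4) = 6 × 0.6011^2 × 0.3989^2 = 0.344963
P(M+6) = 4 × 0.6011^1 × 0.3989^3 = 0.152616
P(M+8) = 0.3989^4 = 0.025320
The M+2 peak is largest (0.346549); scaling to 100 gives 37.7 : 100.0 : 99.5 : 44.0 : 7.3.

37.7 : 100.0 : 99.5 : 44.0 : 7.3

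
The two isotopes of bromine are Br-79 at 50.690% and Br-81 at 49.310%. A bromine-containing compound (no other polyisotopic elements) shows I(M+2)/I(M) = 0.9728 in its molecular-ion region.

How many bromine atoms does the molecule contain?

With n Br atoms, P(M+2)/P(M) = C(n,1)·p^(n−1)q / p^n = n·q/p = n · 0.49310/0.50690.
n = 0.9728 × 0.50690/0.49310 = 1.00 ≈ 1

1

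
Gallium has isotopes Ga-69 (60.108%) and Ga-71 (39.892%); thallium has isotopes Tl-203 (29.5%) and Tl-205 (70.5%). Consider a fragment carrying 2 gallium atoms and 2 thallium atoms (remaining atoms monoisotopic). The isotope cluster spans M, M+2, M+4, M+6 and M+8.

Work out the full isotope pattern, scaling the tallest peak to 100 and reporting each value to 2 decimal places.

8.00 : 48.87 : 100.00 : 77.51 : 20.13

Gallium pattern (n=2): 0.36129717 : 0.47956567 : 0.15913717
Thallium pattern (n=2): 0.087025 : 0.41595 : 0.497025
Convolve the two distributions (both contribute in 2-u steps):
  M: 0.36129717×0.087025 = 0.031442
  M+2: 0.36129717×0.41595 + 0.47956567×0.087025 = 0.192016
  M+4: 0.36129717×0.497025 + 0.47956567×0.41595 + 0.15913717×0.087025 = 0.392898
  M+6: 0.47956567×0.497025 + 0.15913717×0.41595 = 0.304549
  M+8: 0.15913717×0.497025 = 0.079095
Scale to base peak (0.392898) = 100: 8.00 : 48.87 : 100.00 : 77.51 : 20.13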